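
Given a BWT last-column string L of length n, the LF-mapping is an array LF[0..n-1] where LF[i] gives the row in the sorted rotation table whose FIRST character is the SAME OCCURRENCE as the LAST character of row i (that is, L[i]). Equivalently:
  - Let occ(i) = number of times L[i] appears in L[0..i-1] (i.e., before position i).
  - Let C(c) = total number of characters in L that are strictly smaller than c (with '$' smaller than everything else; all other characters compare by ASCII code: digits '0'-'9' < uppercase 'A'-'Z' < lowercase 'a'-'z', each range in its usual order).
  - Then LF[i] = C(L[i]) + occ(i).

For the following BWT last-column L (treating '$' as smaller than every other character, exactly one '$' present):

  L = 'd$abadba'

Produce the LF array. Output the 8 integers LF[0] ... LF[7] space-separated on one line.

Char counts: '$':1, 'a':3, 'b':2, 'd':2
C (first-col start): C('$')=0, C('a')=1, C('b')=4, C('d')=6
L[0]='d': occ=0, LF[0]=C('d')+0=6+0=6
L[1]='$': occ=0, LF[1]=C('$')+0=0+0=0
L[2]='a': occ=0, LF[2]=C('a')+0=1+0=1
L[3]='b': occ=0, LF[3]=C('b')+0=4+0=4
L[4]='a': occ=1, LF[4]=C('a')+1=1+1=2
L[5]='d': occ=1, LF[5]=C('d')+1=6+1=7
L[6]='b': occ=1, LF[6]=C('b')+1=4+1=5
L[7]='a': occ=2, LF[7]=C('a')+2=1+2=3

Answer: 6 0 1 4 2 7 5 3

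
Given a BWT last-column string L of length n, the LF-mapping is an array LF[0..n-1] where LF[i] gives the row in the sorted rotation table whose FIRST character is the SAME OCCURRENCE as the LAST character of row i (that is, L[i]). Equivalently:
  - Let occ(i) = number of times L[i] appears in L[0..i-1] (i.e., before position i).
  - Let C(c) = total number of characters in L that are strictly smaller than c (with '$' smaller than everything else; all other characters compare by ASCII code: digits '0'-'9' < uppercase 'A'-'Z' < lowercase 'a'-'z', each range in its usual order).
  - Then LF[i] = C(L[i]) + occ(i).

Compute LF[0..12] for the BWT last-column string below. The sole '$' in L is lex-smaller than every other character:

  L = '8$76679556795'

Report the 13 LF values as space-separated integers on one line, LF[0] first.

Char counts: '$':1, '5':3, '6':3, '7':3, '8':1, '9':2
C (first-col start): C('$')=0, C('5')=1, C('6')=4, C('7')=7, C('8')=10, C('9')=11
L[0]='8': occ=0, LF[0]=C('8')+0=10+0=10
L[1]='$': occ=0, LF[1]=C('$')+0=0+0=0
L[2]='7': occ=0, LF[2]=C('7')+0=7+0=7
L[3]='6': occ=0, LF[3]=C('6')+0=4+0=4
L[4]='6': occ=1, LF[4]=C('6')+1=4+1=5
L[5]='7': occ=1, LF[5]=C('7')+1=7+1=8
L[6]='9': occ=0, LF[6]=C('9')+0=11+0=11
L[7]='5': occ=0, LF[7]=C('5')+0=1+0=1
L[8]='5': occ=1, LF[8]=C('5')+1=1+1=2
L[9]='6': occ=2, LF[9]=C('6')+2=4+2=6
L[10]='7': occ=2, LF[10]=C('7')+2=7+2=9
L[11]='9': occ=1, LF[11]=C('9')+1=11+1=12
L[12]='5': occ=2, LF[12]=C('5')+2=1+2=3

Answer: 10 0 7 4 5 8 11 1 2 6 9 12 3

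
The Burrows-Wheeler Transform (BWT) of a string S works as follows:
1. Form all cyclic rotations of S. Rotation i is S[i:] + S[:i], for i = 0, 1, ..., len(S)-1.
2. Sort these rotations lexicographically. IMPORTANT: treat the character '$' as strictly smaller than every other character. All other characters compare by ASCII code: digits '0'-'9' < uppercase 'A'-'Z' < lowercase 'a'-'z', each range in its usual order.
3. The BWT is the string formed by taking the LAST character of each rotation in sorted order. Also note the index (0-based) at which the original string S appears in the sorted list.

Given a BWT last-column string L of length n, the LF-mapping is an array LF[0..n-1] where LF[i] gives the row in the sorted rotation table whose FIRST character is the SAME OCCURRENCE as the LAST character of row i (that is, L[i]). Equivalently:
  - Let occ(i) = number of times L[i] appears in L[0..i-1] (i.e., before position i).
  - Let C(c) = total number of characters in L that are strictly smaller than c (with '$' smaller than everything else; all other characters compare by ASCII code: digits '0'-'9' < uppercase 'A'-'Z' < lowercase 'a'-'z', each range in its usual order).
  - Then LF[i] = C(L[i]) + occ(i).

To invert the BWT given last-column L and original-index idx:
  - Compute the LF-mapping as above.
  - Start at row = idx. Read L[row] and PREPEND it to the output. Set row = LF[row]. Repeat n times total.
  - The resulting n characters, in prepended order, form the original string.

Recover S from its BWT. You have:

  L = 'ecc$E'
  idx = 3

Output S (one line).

LF mapping: 4 2 3 0 1
Walk LF starting at row 3, prepending L[row]:
  step 1: row=3, L[3]='$', prepend. Next row=LF[3]=0
  step 2: row=0, L[0]='e', prepend. Next row=LF[0]=4
  step 3: row=4, L[4]='E', prepend. Next row=LF[4]=1
  step 4: row=1, L[1]='c', prepend. Next row=LF[1]=2
  step 5: row=2, L[2]='c', prepend. Next row=LF[2]=3
Reversed output: ccEe$

Answer: ccEe$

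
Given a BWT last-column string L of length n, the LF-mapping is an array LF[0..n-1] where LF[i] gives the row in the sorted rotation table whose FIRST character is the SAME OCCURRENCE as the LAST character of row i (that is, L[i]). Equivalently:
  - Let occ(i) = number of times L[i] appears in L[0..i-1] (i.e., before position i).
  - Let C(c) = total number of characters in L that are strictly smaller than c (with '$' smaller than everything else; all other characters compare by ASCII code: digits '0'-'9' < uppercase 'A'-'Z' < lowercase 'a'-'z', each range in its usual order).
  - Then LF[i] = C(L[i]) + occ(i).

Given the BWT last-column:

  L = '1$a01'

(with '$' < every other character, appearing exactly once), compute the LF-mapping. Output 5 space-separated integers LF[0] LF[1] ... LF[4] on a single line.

Char counts: '$':1, '0':1, '1':2, 'a':1
C (first-col start): C('$')=0, C('0')=1, C('1')=2, C('a')=4
L[0]='1': occ=0, LF[0]=C('1')+0=2+0=2
L[1]='$': occ=0, LF[1]=C('$')+0=0+0=0
L[2]='a': occ=0, LF[2]=C('a')+0=4+0=4
L[3]='0': occ=0, LF[3]=C('0')+0=1+0=1
L[4]='1': occ=1, LF[4]=C('1')+1=2+1=3

Answer: 2 0 4 1 3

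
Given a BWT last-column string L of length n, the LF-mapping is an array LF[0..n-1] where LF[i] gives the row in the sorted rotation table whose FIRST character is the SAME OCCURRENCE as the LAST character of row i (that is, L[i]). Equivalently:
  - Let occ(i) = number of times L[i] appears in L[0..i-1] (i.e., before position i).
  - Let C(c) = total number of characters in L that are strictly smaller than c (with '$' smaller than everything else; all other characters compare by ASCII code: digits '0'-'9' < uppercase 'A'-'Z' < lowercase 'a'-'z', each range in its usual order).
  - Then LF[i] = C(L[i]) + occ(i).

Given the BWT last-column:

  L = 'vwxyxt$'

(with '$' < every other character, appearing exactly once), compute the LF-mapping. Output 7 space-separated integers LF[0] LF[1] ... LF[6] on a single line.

Answer: 2 3 4 6 5 1 0

Derivation:
Char counts: '$':1, 't':1, 'v':1, 'w':1, 'x':2, 'y':1
C (first-col start): C('$')=0, C('t')=1, C('v')=2, C('w')=3, C('x')=4, C('y')=6
L[0]='v': occ=0, LF[0]=C('v')+0=2+0=2
L[1]='w': occ=0, LF[1]=C('w')+0=3+0=3
L[2]='x': occ=0, LF[2]=C('x')+0=4+0=4
L[3]='y': occ=0, LF[3]=C('y')+0=6+0=6
L[4]='x': occ=1, LF[4]=C('x')+1=4+1=5
L[5]='t': occ=0, LF[5]=C('t')+0=1+0=1
L[6]='$': occ=0, LF[6]=C('$')+0=0+0=0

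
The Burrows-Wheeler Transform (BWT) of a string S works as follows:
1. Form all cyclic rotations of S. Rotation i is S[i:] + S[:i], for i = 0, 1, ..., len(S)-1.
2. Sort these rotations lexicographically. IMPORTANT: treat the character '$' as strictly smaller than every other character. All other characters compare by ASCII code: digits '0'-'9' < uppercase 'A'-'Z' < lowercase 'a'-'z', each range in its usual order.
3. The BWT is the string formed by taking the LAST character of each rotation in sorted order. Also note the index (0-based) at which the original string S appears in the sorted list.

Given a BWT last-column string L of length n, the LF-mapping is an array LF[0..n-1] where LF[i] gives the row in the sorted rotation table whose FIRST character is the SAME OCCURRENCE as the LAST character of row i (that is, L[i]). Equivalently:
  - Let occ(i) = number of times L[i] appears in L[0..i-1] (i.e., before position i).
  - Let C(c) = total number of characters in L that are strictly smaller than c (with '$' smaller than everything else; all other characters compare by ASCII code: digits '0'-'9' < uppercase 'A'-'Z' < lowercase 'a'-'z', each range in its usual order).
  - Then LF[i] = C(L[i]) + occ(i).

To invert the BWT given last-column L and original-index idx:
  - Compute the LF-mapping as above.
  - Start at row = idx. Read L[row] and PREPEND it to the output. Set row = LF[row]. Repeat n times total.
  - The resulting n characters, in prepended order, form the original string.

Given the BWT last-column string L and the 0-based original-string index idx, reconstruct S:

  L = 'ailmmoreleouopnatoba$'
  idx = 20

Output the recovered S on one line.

Answer: umbrellaonomatopoeia$

Derivation:
LF mapping: 1 7 8 10 11 13 18 5 9 6 14 20 15 17 12 2 19 16 4 3 0
Walk LF starting at row 20, prepending L[row]:
  step 1: row=20, L[20]='$', prepend. Next row=LF[20]=0
  step 2: row=0, L[0]='a', prepend. Next row=LF[0]=1
  step 3: row=1, L[1]='i', prepend. Next row=LF[1]=7
  step 4: row=7, L[7]='e', prepend. Next row=LF[7]=5
  step 5: row=5, L[5]='o', prepend. Next row=LF[5]=13
  step 6: row=13, L[13]='p', prepend. Next row=LF[13]=17
  step 7: row=17, L[17]='o', prepend. Next row=LF[17]=16
  step 8: row=16, L[16]='t', prepend. Next row=LF[16]=19
  step 9: row=19, L[19]='a', prepend. Next row=LF[19]=3
  step 10: row=3, L[3]='m', prepend. Next row=LF[3]=10
  step 11: row=10, L[10]='o', prepend. Next row=LF[10]=14
  step 12: row=14, L[14]='n', prepend. Next row=LF[14]=12
  step 13: row=12, L[12]='o', prepend. Next row=LF[12]=15
  step 14: row=15, L[15]='a', prepend. Next row=LF[15]=2
  step 15: row=2, L[2]='l', prepend. Next row=LF[2]=8
  step 16: row=8, L[8]='l', prepend. Next row=LF[8]=9
  step 17: row=9, L[9]='e', prepend. Next row=LF[9]=6
  step 18: row=6, L[6]='r', prepend. Next row=LF[6]=18
  step 19: row=18, L[18]='b', prepend. Next row=LF[18]=4
  step 20: row=4, L[4]='m', prepend. Next row=LF[4]=11
  step 21: row=11, L[11]='u', prepend. Next row=LF[11]=20
Reversed output: umbrellaonomatopoeia$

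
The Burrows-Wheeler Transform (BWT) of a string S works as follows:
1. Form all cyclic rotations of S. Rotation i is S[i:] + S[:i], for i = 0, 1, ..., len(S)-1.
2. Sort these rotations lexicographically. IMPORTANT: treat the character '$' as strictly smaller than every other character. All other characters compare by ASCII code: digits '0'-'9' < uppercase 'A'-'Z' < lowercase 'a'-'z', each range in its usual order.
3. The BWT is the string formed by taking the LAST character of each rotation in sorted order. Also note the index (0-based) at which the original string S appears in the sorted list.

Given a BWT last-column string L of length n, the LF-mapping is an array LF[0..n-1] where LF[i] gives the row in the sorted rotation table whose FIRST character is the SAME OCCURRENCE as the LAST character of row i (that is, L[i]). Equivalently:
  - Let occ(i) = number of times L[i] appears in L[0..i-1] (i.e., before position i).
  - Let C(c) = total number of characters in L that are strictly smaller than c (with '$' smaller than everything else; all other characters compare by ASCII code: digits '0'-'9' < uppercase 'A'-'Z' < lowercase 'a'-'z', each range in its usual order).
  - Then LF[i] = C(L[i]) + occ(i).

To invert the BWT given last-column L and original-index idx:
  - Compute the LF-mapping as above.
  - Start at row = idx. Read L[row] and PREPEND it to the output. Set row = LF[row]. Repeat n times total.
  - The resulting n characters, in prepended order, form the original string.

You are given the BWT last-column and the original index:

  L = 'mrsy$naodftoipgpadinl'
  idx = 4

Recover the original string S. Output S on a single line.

Answer: dragonflydisappointm$

Derivation:
LF mapping: 10 17 18 20 0 11 1 13 3 5 19 14 7 15 6 16 2 4 8 12 9
Walk LF starting at row 4, prepending L[row]:
  step 1: row=4, L[4]='$', prepend. Next row=LF[4]=0
  step 2: row=0, L[0]='m', prepend. Next row=LF[0]=10
  step 3: row=10, L[10]='t', prepend. Next row=LF[10]=19
  step 4: row=19, L[19]='n', prepend. Next row=LF[19]=12
  step 5: row=12, L[12]='i', prepend. Next row=LF[12]=7
  step 6: row=7, L[7]='o', prepend. Next row=LF[7]=13
  step 7: row=13, L[13]='p', prepend. Next row=LF[13]=15
  step 8: row=15, L[15]='p', prepend. Next row=LF[15]=16
  step 9: row=16, L[16]='a', prepend. Next row=LF[16]=2
  step 10: row=2, L[2]='s', prepend. Next row=LF[2]=18
  step 11: row=18, L[18]='i', prepend. Next row=LF[18]=8
  step 12: row=8, L[8]='d', prepend. Next row=LF[8]=3
  step 13: row=3, L[3]='y', prepend. Next row=LF[3]=20
  step 14: row=20, L[20]='l', prepend. Next row=LF[20]=9
  step 15: row=9, L[9]='f', prepend. Next row=LF[9]=5
  step 16: row=5, L[5]='n', prepend. Next row=LF[5]=11
  step 17: row=11, L[11]='o', prepend. Next row=LF[11]=14
  step 18: row=14, L[14]='g', prepend. Next row=LF[14]=6
  step 19: row=6, L[6]='a', prepend. Next row=LF[6]=1
  step 20: row=1, L[1]='r', prepend. Next row=LF[1]=17
  step 21: row=17, L[17]='d', prepend. Next row=LF[17]=4
Reversed output: dragonflydisappointm$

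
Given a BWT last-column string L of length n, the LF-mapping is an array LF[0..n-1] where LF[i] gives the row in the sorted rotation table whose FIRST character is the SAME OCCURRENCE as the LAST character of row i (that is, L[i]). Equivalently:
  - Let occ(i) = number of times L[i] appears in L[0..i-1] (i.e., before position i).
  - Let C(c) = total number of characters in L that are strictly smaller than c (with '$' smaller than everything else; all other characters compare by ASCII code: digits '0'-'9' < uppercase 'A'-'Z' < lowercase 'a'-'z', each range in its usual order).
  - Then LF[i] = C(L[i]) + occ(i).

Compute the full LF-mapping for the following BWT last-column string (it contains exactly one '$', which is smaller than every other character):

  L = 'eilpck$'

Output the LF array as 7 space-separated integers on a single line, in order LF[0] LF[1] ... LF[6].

Char counts: '$':1, 'c':1, 'e':1, 'i':1, 'k':1, 'l':1, 'p':1
C (first-col start): C('$')=0, C('c')=1, C('e')=2, C('i')=3, C('k')=4, C('l')=5, C('p')=6
L[0]='e': occ=0, LF[0]=C('e')+0=2+0=2
L[1]='i': occ=0, LF[1]=C('i')+0=3+0=3
L[2]='l': occ=0, LF[2]=C('l')+0=5+0=5
L[3]='p': occ=0, LF[3]=C('p')+0=6+0=6
L[4]='c': occ=0, LF[4]=C('c')+0=1+0=1
L[5]='k': occ=0, LF[5]=C('k')+0=4+0=4
L[6]='$': occ=0, LF[6]=C('$')+0=0+0=0

Answer: 2 3 5 6 1 4 0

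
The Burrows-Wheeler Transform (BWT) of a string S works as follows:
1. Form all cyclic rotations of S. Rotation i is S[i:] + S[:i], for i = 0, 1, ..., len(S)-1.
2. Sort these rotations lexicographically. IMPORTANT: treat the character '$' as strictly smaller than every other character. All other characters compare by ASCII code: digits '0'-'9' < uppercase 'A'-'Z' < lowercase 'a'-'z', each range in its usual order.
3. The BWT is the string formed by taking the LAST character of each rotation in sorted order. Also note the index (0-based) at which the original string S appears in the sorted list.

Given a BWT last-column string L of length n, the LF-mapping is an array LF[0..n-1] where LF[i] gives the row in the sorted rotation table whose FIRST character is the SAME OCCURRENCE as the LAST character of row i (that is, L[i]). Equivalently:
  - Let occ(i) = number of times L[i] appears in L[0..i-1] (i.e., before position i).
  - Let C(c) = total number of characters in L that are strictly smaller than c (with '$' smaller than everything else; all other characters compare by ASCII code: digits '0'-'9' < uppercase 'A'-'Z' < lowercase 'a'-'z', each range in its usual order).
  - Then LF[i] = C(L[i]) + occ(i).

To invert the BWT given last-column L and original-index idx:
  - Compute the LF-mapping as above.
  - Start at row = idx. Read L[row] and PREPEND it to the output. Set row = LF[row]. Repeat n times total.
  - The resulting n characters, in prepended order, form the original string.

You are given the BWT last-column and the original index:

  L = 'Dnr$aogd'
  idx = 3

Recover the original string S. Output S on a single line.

Answer: dragonD$

Derivation:
LF mapping: 1 5 7 0 2 6 4 3
Walk LF starting at row 3, prepending L[row]:
  step 1: row=3, L[3]='$', prepend. Next row=LF[3]=0
  step 2: row=0, L[0]='D', prepend. Next row=LF[0]=1
  step 3: row=1, L[1]='n', prepend. Next row=LF[1]=5
  step 4: row=5, L[5]='o', prepend. Next row=LF[5]=6
  step 5: row=6, L[6]='g', prepend. Next row=LF[6]=4
  step 6: row=4, L[4]='a', prepend. Next row=LF[4]=2
  step 7: row=2, L[2]='r', prepend. Next row=LF[2]=7
  step 8: row=7, L[7]='d', prepend. Next row=LF[7]=3
Reversed output: dragonD$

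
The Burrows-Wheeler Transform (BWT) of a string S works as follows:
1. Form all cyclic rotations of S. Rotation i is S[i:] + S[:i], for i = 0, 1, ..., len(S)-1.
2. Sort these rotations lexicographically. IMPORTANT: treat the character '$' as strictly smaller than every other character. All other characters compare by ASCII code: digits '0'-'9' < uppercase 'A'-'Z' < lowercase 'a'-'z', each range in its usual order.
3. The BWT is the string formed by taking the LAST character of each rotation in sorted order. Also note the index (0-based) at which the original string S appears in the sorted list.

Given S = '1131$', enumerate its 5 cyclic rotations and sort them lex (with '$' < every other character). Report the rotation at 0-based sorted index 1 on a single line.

Answer: 1$113

Derivation:
All 5 rotations (rotation i = S[i:]+S[:i]):
  rot[0] = 1131$
  rot[1] = 131$1
  rot[2] = 31$11
  rot[3] = 1$113
  rot[4] = $1131
Sorted (with $ < everything):
  sorted[0] = $1131
  sorted[1] = 1$113
  sorted[2] = 1131$
  sorted[3] = 131$1
  sorted[4] = 31$11
sorted[1] = 1$113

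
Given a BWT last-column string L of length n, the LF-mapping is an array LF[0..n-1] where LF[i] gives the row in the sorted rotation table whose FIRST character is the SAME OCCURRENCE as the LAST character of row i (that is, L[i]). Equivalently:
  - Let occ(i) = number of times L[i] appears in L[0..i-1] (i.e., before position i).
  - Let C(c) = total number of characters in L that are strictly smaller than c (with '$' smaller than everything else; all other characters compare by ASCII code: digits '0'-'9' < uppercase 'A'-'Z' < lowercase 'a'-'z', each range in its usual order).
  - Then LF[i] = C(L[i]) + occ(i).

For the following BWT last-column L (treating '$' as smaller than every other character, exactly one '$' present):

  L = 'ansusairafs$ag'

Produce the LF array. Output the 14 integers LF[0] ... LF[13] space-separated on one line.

Answer: 1 8 10 13 11 2 7 9 3 5 12 0 4 6

Derivation:
Char counts: '$':1, 'a':4, 'f':1, 'g':1, 'i':1, 'n':1, 'r':1, 's':3, 'u':1
C (first-col start): C('$')=0, C('a')=1, C('f')=5, C('g')=6, C('i')=7, C('n')=8, C('r')=9, C('s')=10, C('u')=13
L[0]='a': occ=0, LF[0]=C('a')+0=1+0=1
L[1]='n': occ=0, LF[1]=C('n')+0=8+0=8
L[2]='s': occ=0, LF[2]=C('s')+0=10+0=10
L[3]='u': occ=0, LF[3]=C('u')+0=13+0=13
L[4]='s': occ=1, LF[4]=C('s')+1=10+1=11
L[5]='a': occ=1, LF[5]=C('a')+1=1+1=2
L[6]='i': occ=0, LF[6]=C('i')+0=7+0=7
L[7]='r': occ=0, LF[7]=C('r')+0=9+0=9
L[8]='a': occ=2, LF[8]=C('a')+2=1+2=3
L[9]='f': occ=0, LF[9]=C('f')+0=5+0=5
L[10]='s': occ=2, LF[10]=C('s')+2=10+2=12
L[11]='$': occ=0, LF[11]=C('$')+0=0+0=0
L[12]='a': occ=3, LF[12]=C('a')+3=1+3=4
L[13]='g': occ=0, LF[13]=C('g')+0=6+0=6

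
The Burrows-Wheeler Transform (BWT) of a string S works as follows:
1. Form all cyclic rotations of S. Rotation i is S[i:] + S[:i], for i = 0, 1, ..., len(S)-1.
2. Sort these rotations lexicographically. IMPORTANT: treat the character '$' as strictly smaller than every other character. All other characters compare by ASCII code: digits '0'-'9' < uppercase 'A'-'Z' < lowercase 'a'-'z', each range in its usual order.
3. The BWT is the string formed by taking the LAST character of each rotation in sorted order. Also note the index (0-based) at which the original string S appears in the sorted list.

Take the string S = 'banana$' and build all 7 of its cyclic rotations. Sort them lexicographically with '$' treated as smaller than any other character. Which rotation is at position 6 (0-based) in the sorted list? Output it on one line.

All 7 rotations (rotation i = S[i:]+S[:i]):
  rot[0] = banana$
  rot[1] = anana$b
  rot[2] = nana$ba
  rot[3] = ana$ban
  rot[4] = na$bana
  rot[5] = a$banan
  rot[6] = $banana
Sorted (with $ < everything):
  sorted[0] = $banana
  sorted[1] = a$banan
  sorted[2] = ana$ban
  sorted[3] = anana$b
  sorted[4] = banana$
  sorted[5] = na$bana
  sorted[6] = nana$ba
sorted[6] = nana$ba

Answer: nana$ba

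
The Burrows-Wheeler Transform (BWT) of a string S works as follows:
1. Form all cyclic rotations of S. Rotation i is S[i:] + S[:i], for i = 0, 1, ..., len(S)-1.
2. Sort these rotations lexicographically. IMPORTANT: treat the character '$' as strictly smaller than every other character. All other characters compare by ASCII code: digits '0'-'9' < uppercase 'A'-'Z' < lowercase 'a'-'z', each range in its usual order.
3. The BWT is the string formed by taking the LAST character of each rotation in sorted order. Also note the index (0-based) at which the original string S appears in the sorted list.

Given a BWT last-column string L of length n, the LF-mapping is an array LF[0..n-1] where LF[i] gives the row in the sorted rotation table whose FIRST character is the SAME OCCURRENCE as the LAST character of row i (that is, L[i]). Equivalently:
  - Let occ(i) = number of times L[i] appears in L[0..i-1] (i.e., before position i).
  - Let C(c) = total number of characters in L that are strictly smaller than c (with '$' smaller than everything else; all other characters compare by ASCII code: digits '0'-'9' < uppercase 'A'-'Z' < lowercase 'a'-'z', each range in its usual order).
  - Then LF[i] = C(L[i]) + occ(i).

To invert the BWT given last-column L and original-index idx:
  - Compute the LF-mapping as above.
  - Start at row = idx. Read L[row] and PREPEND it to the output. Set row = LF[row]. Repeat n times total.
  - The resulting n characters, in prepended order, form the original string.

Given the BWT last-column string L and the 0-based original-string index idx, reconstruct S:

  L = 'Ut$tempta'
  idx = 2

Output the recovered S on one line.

Answer: attemptU$

Derivation:
LF mapping: 1 6 0 7 3 4 5 8 2
Walk LF starting at row 2, prepending L[row]:
  step 1: row=2, L[2]='$', prepend. Next row=LF[2]=0
  step 2: row=0, L[0]='U', prepend. Next row=LF[0]=1
  step 3: row=1, L[1]='t', prepend. Next row=LF[1]=6
  step 4: row=6, L[6]='p', prepend. Next row=LF[6]=5
  step 5: row=5, L[5]='m', prepend. Next row=LF[5]=4
  step 6: row=4, L[4]='e', prepend. Next row=LF[4]=3
  step 7: row=3, L[3]='t', prepend. Next row=LF[3]=7
  step 8: row=7, L[7]='t', prepend. Next row=LF[7]=8
  step 9: row=8, L[8]='a', prepend. Next row=LF[8]=2
Reversed output: attemptU$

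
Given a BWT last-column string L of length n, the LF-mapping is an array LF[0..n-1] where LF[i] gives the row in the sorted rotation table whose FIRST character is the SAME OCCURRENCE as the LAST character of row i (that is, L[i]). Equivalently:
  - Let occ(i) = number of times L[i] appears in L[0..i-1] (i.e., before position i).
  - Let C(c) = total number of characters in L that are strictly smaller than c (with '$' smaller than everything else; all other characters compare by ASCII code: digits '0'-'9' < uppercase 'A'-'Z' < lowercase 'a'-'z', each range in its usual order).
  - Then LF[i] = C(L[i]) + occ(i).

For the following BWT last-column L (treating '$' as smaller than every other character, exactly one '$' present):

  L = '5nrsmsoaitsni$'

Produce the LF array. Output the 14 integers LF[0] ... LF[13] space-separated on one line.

Answer: 1 6 9 10 5 11 8 2 3 13 12 7 4 0

Derivation:
Char counts: '$':1, '5':1, 'a':1, 'i':2, 'm':1, 'n':2, 'o':1, 'r':1, 's':3, 't':1
C (first-col start): C('$')=0, C('5')=1, C('a')=2, C('i')=3, C('m')=5, C('n')=6, C('o')=8, C('r')=9, C('s')=10, C('t')=13
L[0]='5': occ=0, LF[0]=C('5')+0=1+0=1
L[1]='n': occ=0, LF[1]=C('n')+0=6+0=6
L[2]='r': occ=0, LF[2]=C('r')+0=9+0=9
L[3]='s': occ=0, LF[3]=C('s')+0=10+0=10
L[4]='m': occ=0, LF[4]=C('m')+0=5+0=5
L[5]='s': occ=1, LF[5]=C('s')+1=10+1=11
L[6]='o': occ=0, LF[6]=C('o')+0=8+0=8
L[7]='a': occ=0, LF[7]=C('a')+0=2+0=2
L[8]='i': occ=0, LF[8]=C('i')+0=3+0=3
L[9]='t': occ=0, LF[9]=C('t')+0=13+0=13
L[10]='s': occ=2, LF[10]=C('s')+2=10+2=12
L[11]='n': occ=1, LF[11]=C('n')+1=6+1=7
L[12]='i': occ=1, LF[12]=C('i')+1=3+1=4
L[13]='$': occ=0, LF[13]=C('$')+0=0+0=0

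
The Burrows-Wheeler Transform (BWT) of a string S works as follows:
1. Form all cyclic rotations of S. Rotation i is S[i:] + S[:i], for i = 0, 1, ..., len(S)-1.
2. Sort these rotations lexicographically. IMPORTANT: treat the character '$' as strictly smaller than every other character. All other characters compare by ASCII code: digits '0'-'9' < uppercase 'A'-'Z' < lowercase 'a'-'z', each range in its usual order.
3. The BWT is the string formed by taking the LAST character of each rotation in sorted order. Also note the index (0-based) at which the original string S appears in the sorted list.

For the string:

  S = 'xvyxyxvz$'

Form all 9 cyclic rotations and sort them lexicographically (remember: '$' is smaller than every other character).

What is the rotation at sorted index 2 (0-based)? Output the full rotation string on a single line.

Answer: vz$xvyxyx

Derivation:
All 9 rotations (rotation i = S[i:]+S[:i]):
  rot[0] = xvyxyxvz$
  rot[1] = vyxyxvz$x
  rot[2] = yxyxvz$xv
  rot[3] = xyxvz$xvy
  rot[4] = yxvz$xvyx
  rot[5] = xvz$xvyxy
  rot[6] = vz$xvyxyx
  rot[7] = z$xvyxyxv
  rot[8] = $xvyxyxvz
Sorted (with $ < everything):
  sorted[0] = $xvyxyxvz
  sorted[1] = vyxyxvz$x
  sorted[2] = vz$xvyxyx
  sorted[3] = xvyxyxvz$
  sorted[4] = xvz$xvyxy
  sorted[5] = xyxvz$xvy
  sorted[6] = yxvz$xvyx
  sorted[7] = yxyxvz$xv
  sorted[8] = z$xvyxyxv
sorted[2] = vz$xvyxyx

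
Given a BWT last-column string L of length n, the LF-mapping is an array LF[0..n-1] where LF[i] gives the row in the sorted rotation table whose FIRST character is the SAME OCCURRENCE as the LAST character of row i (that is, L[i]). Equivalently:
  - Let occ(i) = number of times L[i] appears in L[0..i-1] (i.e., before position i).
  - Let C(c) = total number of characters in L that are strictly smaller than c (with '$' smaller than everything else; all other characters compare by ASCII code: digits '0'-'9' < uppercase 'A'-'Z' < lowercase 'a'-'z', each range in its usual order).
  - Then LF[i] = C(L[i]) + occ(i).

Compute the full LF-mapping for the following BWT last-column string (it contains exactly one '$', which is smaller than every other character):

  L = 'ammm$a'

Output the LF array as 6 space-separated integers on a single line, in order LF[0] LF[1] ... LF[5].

Char counts: '$':1, 'a':2, 'm':3
C (first-col start): C('$')=0, C('a')=1, C('m')=3
L[0]='a': occ=0, LF[0]=C('a')+0=1+0=1
L[1]='m': occ=0, LF[1]=C('m')+0=3+0=3
L[2]='m': occ=1, LF[2]=C('m')+1=3+1=4
L[3]='m': occ=2, LF[3]=C('m')+2=3+2=5
L[4]='$': occ=0, LF[4]=C('$')+0=0+0=0
L[5]='a': occ=1, LF[5]=C('a')+1=1+1=2

Answer: 1 3 4 5 0 2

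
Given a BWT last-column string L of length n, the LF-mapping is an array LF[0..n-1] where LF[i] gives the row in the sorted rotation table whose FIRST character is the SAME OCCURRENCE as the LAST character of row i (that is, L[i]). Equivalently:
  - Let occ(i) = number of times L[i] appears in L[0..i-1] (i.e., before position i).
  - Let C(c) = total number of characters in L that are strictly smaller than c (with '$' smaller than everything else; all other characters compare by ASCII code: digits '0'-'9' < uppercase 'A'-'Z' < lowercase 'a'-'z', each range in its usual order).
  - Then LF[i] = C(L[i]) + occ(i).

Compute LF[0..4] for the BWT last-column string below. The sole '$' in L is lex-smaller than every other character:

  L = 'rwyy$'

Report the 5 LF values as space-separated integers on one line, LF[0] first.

Answer: 1 2 3 4 0

Derivation:
Char counts: '$':1, 'r':1, 'w':1, 'y':2
C (first-col start): C('$')=0, C('r')=1, C('w')=2, C('y')=3
L[0]='r': occ=0, LF[0]=C('r')+0=1+0=1
L[1]='w': occ=0, LF[1]=C('w')+0=2+0=2
L[2]='y': occ=0, LF[2]=C('y')+0=3+0=3
L[3]='y': occ=1, LF[3]=C('y')+1=3+1=4
L[4]='$': occ=0, LF[4]=C('$')+0=0+0=0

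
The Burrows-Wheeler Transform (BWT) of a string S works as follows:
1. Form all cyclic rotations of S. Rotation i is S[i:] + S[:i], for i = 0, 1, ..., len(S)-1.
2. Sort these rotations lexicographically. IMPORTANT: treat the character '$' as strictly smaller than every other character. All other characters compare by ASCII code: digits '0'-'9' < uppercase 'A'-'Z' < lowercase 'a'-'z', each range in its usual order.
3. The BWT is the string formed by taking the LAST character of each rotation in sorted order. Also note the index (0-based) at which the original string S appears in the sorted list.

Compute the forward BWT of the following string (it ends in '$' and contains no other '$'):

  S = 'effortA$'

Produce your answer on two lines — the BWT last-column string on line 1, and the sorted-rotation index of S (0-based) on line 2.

Answer: At$effor
2

Derivation:
All 8 rotations (rotation i = S[i:]+S[:i]):
  rot[0] = effortA$
  rot[1] = ffortA$e
  rot[2] = fortA$ef
  rot[3] = ortA$eff
  rot[4] = rtA$effo
  rot[5] = tA$effor
  rot[6] = A$effort
  rot[7] = $effortA
Sorted (with $ < everything):
  sorted[0] = $effortA  (last char: 'A')
  sorted[1] = A$effort  (last char: 't')
  sorted[2] = effortA$  (last char: '$')
  sorted[3] = ffortA$e  (last char: 'e')
  sorted[4] = fortA$ef  (last char: 'f')
  sorted[5] = ortA$eff  (last char: 'f')
  sorted[6] = rtA$effo  (last char: 'o')
  sorted[7] = tA$effor  (last char: 'r')
Last column: At$effor
Original string S is at sorted index 2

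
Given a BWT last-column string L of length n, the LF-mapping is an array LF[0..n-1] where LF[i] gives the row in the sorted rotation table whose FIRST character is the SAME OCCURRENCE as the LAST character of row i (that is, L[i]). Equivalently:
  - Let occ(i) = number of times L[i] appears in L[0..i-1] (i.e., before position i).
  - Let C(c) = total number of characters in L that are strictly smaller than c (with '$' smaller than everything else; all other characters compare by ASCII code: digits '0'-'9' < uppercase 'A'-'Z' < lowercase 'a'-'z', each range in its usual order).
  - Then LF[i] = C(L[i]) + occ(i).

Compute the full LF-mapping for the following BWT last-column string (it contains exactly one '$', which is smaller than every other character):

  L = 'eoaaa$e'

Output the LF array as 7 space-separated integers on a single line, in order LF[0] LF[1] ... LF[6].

Char counts: '$':1, 'a':3, 'e':2, 'o':1
C (first-col start): C('$')=0, C('a')=1, C('e')=4, C('o')=6
L[0]='e': occ=0, LF[0]=C('e')+0=4+0=4
L[1]='o': occ=0, LF[1]=C('o')+0=6+0=6
L[2]='a': occ=0, LF[2]=C('a')+0=1+0=1
L[3]='a': occ=1, LF[3]=C('a')+1=1+1=2
L[4]='a': occ=2, LF[4]=C('a')+2=1+2=3
L[5]='$': occ=0, LF[5]=C('$')+0=0+0=0
L[6]='e': occ=1, LF[6]=C('e')+1=4+1=5

Answer: 4 6 1 2 3 0 5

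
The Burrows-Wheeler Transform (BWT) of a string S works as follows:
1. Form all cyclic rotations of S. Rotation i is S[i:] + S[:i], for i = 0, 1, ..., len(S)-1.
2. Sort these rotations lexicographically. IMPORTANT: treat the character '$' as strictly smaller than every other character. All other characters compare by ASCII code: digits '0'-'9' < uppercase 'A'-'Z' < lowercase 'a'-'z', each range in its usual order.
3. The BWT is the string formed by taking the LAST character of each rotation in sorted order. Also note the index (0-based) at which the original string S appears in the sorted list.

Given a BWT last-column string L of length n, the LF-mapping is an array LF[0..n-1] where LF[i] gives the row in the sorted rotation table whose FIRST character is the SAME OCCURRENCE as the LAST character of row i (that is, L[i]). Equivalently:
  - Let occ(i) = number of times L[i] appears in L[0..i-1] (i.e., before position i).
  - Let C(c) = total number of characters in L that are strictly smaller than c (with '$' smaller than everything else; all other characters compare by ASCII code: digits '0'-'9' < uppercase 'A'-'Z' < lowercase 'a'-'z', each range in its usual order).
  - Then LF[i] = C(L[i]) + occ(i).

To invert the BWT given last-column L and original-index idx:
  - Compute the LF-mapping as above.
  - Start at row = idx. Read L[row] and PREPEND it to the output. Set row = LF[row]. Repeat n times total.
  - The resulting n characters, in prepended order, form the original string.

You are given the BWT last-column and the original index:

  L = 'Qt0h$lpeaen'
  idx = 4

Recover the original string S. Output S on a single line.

LF mapping: 2 10 1 6 0 7 9 4 3 5 8
Walk LF starting at row 4, prepending L[row]:
  step 1: row=4, L[4]='$', prepend. Next row=LF[4]=0
  step 2: row=0, L[0]='Q', prepend. Next row=LF[0]=2
  step 3: row=2, L[2]='0', prepend. Next row=LF[2]=1
  step 4: row=1, L[1]='t', prepend. Next row=LF[1]=10
  step 5: row=10, L[10]='n', prepend. Next row=LF[10]=8
  step 6: row=8, L[8]='a', prepend. Next row=LF[8]=3
  step 7: row=3, L[3]='h', prepend. Next row=LF[3]=6
  step 8: row=6, L[6]='p', prepend. Next row=LF[6]=9
  step 9: row=9, L[9]='e', prepend. Next row=LF[9]=5
  step 10: row=5, L[5]='l', prepend. Next row=LF[5]=7
  step 11: row=7, L[7]='e', prepend. Next row=LF[7]=4
Reversed output: elephant0Q$

Answer: elephant0Q$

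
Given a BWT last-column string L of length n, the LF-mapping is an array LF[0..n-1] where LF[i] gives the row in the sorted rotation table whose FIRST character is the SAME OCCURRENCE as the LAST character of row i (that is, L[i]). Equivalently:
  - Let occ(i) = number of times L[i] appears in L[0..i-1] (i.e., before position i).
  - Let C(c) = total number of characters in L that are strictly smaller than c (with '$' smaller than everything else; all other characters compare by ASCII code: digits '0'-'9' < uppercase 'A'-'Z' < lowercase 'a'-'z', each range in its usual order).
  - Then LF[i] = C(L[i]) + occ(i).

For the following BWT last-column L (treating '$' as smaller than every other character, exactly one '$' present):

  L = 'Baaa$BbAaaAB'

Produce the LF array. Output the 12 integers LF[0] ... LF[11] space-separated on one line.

Answer: 3 6 7 8 0 4 11 1 9 10 2 5

Derivation:
Char counts: '$':1, 'A':2, 'B':3, 'a':5, 'b':1
C (first-col start): C('$')=0, C('A')=1, C('B')=3, C('a')=6, C('b')=11
L[0]='B': occ=0, LF[0]=C('B')+0=3+0=3
L[1]='a': occ=0, LF[1]=C('a')+0=6+0=6
L[2]='a': occ=1, LF[2]=C('a')+1=6+1=7
L[3]='a': occ=2, LF[3]=C('a')+2=6+2=8
L[4]='$': occ=0, LF[4]=C('$')+0=0+0=0
L[5]='B': occ=1, LF[5]=C('B')+1=3+1=4
L[6]='b': occ=0, LF[6]=C('b')+0=11+0=11
L[7]='A': occ=0, LF[7]=C('A')+0=1+0=1
L[8]='a': occ=3, LF[8]=C('a')+3=6+3=9
L[9]='a': occ=4, LF[9]=C('a')+4=6+4=10
L[10]='A': occ=1, LF[10]=C('A')+1=1+1=2
L[11]='B': occ=2, LF[11]=C('B')+2=3+2=5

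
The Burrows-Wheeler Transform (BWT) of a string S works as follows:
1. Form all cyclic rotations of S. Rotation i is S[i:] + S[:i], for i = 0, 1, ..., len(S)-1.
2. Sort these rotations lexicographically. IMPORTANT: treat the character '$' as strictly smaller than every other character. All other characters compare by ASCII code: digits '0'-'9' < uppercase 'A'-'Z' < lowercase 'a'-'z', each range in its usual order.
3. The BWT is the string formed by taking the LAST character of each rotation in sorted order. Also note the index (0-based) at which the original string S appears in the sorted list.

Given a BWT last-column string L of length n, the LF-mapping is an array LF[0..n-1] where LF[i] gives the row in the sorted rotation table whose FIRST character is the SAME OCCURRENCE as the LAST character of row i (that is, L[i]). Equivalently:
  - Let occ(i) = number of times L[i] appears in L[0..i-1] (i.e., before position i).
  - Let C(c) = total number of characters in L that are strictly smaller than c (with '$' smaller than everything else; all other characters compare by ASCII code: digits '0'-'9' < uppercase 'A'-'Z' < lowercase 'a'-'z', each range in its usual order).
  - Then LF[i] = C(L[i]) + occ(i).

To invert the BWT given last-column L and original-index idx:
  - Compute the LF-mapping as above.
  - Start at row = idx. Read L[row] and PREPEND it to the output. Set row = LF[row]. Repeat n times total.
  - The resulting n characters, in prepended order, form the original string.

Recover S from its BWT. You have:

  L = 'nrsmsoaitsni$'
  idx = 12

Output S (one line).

Answer: transmission$

Derivation:
LF mapping: 5 8 9 4 10 7 1 2 12 11 6 3 0
Walk LF starting at row 12, prepending L[row]:
  step 1: row=12, L[12]='$', prepend. Next row=LF[12]=0
  step 2: row=0, L[0]='n', prepend. Next row=LF[0]=5
  step 3: row=5, L[5]='o', prepend. Next row=LF[5]=7
  step 4: row=7, L[7]='i', prepend. Next row=LF[7]=2
  step 5: row=2, L[2]='s', prepend. Next row=LF[2]=9
  step 6: row=9, L[9]='s', prepend. Next row=LF[9]=11
  step 7: row=11, L[11]='i', prepend. Next row=LF[11]=3
  step 8: row=3, L[3]='m', prepend. Next row=LF[3]=4
  step 9: row=4, L[4]='s', prepend. Next row=LF[4]=10
  step 10: row=10, L[10]='n', prepend. Next row=LF[10]=6
  step 11: row=6, L[6]='a', prepend. Next row=LF[6]=1
  step 12: row=1, L[1]='r', prepend. Next row=LF[1]=8
  step 13: row=8, L[8]='t', prepend. Next row=LF[8]=12
Reversed output: transmission$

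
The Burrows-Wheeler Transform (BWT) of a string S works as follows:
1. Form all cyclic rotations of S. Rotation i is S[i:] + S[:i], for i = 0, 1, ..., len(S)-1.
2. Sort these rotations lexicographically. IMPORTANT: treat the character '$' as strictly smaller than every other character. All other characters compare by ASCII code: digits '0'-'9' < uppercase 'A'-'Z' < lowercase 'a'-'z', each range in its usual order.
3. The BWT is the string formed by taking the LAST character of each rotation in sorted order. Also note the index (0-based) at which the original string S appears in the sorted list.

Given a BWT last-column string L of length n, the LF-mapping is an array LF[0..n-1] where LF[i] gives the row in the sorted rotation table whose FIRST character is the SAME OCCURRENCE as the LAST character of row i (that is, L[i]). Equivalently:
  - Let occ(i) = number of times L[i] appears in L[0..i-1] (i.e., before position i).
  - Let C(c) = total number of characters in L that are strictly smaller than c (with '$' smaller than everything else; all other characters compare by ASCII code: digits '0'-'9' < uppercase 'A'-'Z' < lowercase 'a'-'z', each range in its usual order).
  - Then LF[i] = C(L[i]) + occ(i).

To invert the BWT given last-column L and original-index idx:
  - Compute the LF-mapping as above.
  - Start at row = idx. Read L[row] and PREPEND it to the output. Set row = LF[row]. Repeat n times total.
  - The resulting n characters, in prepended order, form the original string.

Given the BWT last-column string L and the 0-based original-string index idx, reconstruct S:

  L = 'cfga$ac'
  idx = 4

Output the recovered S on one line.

LF mapping: 3 5 6 1 0 2 4
Walk LF starting at row 4, prepending L[row]:
  step 1: row=4, L[4]='$', prepend. Next row=LF[4]=0
  step 2: row=0, L[0]='c', prepend. Next row=LF[0]=3
  step 3: row=3, L[3]='a', prepend. Next row=LF[3]=1
  step 4: row=1, L[1]='f', prepend. Next row=LF[1]=5
  step 5: row=5, L[5]='a', prepend. Next row=LF[5]=2
  step 6: row=2, L[2]='g', prepend. Next row=LF[2]=6
  step 7: row=6, L[6]='c', prepend. Next row=LF[6]=4
Reversed output: cgafac$

Answer: cgafac$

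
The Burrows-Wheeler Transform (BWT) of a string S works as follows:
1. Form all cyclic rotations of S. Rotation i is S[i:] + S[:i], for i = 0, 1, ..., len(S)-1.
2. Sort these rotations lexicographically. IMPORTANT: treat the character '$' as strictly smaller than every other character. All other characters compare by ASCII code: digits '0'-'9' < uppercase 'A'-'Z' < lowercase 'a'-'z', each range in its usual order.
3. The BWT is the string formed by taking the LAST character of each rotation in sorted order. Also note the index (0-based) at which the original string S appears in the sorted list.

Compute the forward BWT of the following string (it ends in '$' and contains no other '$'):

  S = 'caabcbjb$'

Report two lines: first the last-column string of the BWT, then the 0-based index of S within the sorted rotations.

Answer: bcajac$bb
6

Derivation:
All 9 rotations (rotation i = S[i:]+S[:i]):
  rot[0] = caabcbjb$
  rot[1] = aabcbjb$c
  rot[2] = abcbjb$ca
  rot[3] = bcbjb$caa
  rot[4] = cbjb$caab
  rot[5] = bjb$caabc
  rot[6] = jb$caabcb
  rot[7] = b$caabcbj
  rot[8] = $caabcbjb
Sorted (with $ < everything):
  sorted[0] = $caabcbjb  (last char: 'b')
  sorted[1] = aabcbjb$c  (last char: 'c')
  sorted[2] = abcbjb$ca  (last char: 'a')
  sorted[3] = b$caabcbj  (last char: 'j')
  sorted[4] = bcbjb$caa  (last char: 'a')
  sorted[5] = bjb$caabc  (last char: 'c')
  sorted[6] = caabcbjb$  (last char: '$')
  sorted[7] = cbjb$caab  (last char: 'b')
  sorted[8] = jb$caabcb  (last char: 'b')
Last column: bcajac$bb
Original string S is at sorted index 6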